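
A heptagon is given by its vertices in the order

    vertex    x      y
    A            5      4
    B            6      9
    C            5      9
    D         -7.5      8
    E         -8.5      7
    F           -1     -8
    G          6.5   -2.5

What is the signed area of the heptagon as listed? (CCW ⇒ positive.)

Apply the shoelace (surveyor's) formula: 2A = Σ (x_i·y_{i+1} − x_{i+1}·y_i), indices taken mod 7.
Σ = (21) + (9) + (107.5) + (15.5) + (75) + (54.5) + (38.5) = 321
Signed area = Σ/2 = 160.5 (positive ⇒ counter-clockwise traversal).

160.5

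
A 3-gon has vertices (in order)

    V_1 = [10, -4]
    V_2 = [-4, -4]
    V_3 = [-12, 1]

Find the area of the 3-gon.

Apply Gauss's area formula: 2A = Σ (x_i·y_{i+1} − x_{i+1}·y_i), indices taken mod 3.
Cross-terms: -56, -52, 38  ⇒  Σ = -70
Area = |Σ|/2 = 35.

35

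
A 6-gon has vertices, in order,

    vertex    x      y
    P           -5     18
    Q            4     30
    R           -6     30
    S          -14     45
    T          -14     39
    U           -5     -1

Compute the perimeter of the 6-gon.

108

|PQ| = √((9)² + (12)²) = √225 = 15
|QR| = √((-10)² + (0)²) = √100 = 10
|RS| = √((-8)² + (15)²) = √289 = 17
|ST| = √((0)² + (-6)²) = √36 = 6
|TU| = √((9)² + (-40)²) = √1681 = 41
|UP| = √((0)² + (19)²) = √361 = 19
Perimeter = 15 + 10 + 17 + 6 + 41 + 19 = 108.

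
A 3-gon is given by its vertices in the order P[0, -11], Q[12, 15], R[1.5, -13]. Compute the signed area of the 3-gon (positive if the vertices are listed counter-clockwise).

-31.5

Σ = (132) + (-178.5) + (-16.5) = -63
Signed area = Σ/2 = -31.5 (negative ⇒ clockwise traversal).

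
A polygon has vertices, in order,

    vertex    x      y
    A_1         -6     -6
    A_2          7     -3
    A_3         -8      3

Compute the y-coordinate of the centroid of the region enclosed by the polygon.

-2

Apply the shoelace (surveyor's) formula. First the cross-terms c_i = x_i·y_{i+1} − x_{i+1}·y_i:
  60, -3, 66  ⇒  2A = 123, A = 61.5.
Then Σ (y_i + y_{i+1})·c_i = -738, so ȳ = -738 / (6·61.5) = -2.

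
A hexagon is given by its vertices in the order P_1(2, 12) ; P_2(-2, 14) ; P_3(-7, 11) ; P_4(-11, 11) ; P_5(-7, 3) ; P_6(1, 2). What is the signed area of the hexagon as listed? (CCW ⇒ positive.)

103.5

Cross-terms: 52, 76, 44, 44, -17, 8  ⇒  Σ = 207
Signed area = Σ/2 = 103.5 (positive ⇒ counter-clockwise traversal).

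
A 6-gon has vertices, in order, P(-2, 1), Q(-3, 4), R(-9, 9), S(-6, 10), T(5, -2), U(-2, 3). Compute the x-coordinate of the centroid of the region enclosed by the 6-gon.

-512/165

Apply the shoelace (surveyor's) formula. First the cross-terms c_i = x_i·y_{i+1} − x_{i+1}·y_i:
  -5, 9, -36, -38, 11, 4  ⇒  2A = -55, A = -27.5.
Then Σ (x_i + x_{i+1})·c_i = 512, so x̄ = 512 / (6·(-27.5)) = -512/165.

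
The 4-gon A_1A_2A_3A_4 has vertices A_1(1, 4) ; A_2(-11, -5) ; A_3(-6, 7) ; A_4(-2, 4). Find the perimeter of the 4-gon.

|A_1A_2| = √((-12)² + (-9)²) = √225 = 15
|A_2A_3| = √((5)² + (12)²) = √169 = 13
|A_3A_4| = √((4)² + (-3)²) = √25 = 5
|A_4A_1| = √((3)² + (0)²) = √9 = 3
Perimeter = 15 + 13 + 5 + 3 = 36.

36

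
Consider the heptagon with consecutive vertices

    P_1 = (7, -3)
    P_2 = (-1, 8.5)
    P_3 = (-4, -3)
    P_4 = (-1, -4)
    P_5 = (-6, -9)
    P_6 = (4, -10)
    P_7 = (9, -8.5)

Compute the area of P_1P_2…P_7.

138

Σ = (56.5) + (37) + (13) + (-15) + (96) + (56) + (32.5) = 276
Area = |Σ|/2 = 138.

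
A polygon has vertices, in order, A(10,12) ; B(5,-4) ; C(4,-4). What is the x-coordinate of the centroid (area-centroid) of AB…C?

Apply Gauss's area formula. First the cross-terms c_i = x_i·y_{i+1} − x_{i+1}·y_i:
  -100, -4, 88  ⇒  2A = -16, A = -8.
Then Σ (x_i + x_{i+1})·c_i = -304, so x̄ = -304 / (6·(-8)) = 19/3.

19/3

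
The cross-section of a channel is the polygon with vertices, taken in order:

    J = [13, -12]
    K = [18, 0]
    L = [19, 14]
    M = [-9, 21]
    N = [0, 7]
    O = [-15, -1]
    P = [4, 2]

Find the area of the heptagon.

Apply Gauss's area formula: 2A = Σ (x_i·y_{i+1} − x_{i+1}·y_i), indices taken mod 7.
Cross-terms: 216, 252, 525, -63, 105, -26, -74  ⇒  Σ = 935
Area = |Σ|/2 = 467.5.

467.5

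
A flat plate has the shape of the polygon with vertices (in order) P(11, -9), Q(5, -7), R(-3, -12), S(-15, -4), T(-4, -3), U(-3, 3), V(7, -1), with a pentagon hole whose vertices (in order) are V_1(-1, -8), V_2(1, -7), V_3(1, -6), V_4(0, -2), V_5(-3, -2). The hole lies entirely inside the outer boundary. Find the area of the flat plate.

Outer boundary:
Σ = (-32) + (-81) + (-168) + (29) + (-21) + (-18) + (-52) = -343
Area = |Σ|/2 = 171.5.
Hole:
Σ = (15) + (1) + (-2) + (-6) + (22) = 30
Area = |Σ|/2 = 15.
Net area = 171.5 − 15 = 156.5.

156.5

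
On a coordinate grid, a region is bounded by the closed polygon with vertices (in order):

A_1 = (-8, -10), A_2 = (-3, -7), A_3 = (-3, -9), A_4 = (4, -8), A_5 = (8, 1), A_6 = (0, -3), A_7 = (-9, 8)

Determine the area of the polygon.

131.5

Cross-terms: 26, 6, 60, 68, -24, -27, 154  ⇒  Σ = 263
Area = |Σ|/2 = 131.5.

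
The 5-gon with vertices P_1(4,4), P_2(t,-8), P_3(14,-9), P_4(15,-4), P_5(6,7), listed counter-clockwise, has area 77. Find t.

10

The doubled signed area Σ (x_i y_{i+1} − x_{i+1} y_i) is linear in t.
With t=0 it equals 284; the coefficient of t is -13 (from the two edges through P_2).
So -13·t + 284 = 2·77 = 154 ⇒ t = 10.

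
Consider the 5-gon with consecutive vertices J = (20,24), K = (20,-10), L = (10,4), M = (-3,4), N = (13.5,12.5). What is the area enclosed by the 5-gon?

232.75

J→K: (20)(-10) − (20)(24) = -680
K→L: (20)(4) − (10)(-10) = 180
L→M: (10)(4) − (-3)(4) = 52
M→N: (-3)(12.5) − (13.5)(4) = -91.5
N→J: (13.5)(24) − (20)(12.5) = 74
Σ = -465.5
Area = |Σ|/2 = 232.75.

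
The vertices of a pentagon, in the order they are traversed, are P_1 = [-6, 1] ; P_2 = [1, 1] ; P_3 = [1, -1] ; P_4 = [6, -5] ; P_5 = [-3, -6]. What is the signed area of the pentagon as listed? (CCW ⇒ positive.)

Σ = (-7) + (-2) + (1) + (-51) + (-39) = -98
Signed area = Σ/2 = -49 (negative ⇒ clockwise traversal).

-49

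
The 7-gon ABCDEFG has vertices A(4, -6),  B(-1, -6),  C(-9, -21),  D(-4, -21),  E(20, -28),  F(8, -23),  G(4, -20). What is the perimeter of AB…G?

|AB| = √((-5)² + (0)²) = √25 = 5
|BC| = √((-8)² + (-15)²) = √289 = 17
|CD| = √((5)² + (0)²) = √25 = 5
|DE| = √((24)² + (-7)²) = √625 = 25
|EF| = √((-12)² + (5)²) = √169 = 13
|FG| = √((-4)² + (3)²) = √25 = 5
|GA| = √((0)² + (14)²) = √196 = 14
Perimeter = 5 + 17 + 5 + 25 + 13 + 5 + 14 = 84.

84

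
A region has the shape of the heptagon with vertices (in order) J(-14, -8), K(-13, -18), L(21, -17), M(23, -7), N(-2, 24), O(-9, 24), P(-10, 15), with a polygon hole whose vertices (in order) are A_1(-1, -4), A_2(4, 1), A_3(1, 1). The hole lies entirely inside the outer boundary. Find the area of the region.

Outer boundary:
Apply the shoelace (surveyor's) formula: 2A = Σ (x_i·y_{i+1} − x_{i+1}·y_i), indices taken mod 7.
Σ = (148) + (599) + (244) + (538) + (168) + (105) + (290) = 2092
Area = |Σ|/2 = 1046.
Hole:
Apply the shoelace (surveyor's) formula: 2A = Σ (x_i·y_{i+1} − x_{i+1}·y_i), indices taken mod 3.
Cross-terms: 15, 3, -3  ⇒  Σ = 15
Area = |Σ|/2 = 7.5.
Net area = 1046 − 7.5 = 1038.5.

1038.5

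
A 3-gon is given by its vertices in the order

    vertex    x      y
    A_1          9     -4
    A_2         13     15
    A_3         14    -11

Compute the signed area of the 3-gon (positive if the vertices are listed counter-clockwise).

-61.5

A_1→A_2: (9)(15) − (13)(-4) = 187
A_2→A_3: (13)(-11) − (14)(15) = -353
A_3→A_1: (14)(-4) − (9)(-11) = 43
Σ = -123
Signed area = Σ/2 = -61.5 (negative ⇒ clockwise traversal).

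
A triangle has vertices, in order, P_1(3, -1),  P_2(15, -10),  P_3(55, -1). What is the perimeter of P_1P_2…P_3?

108

|P_1P_2| = √((12)² + (-9)²) = √225 = 15
|P_2P_3| = √((40)² + (9)²) = √1681 = 41
|P_3P_1| = √((-52)² + (0)²) = √2704 = 52
Perimeter = 15 + 41 + 52 = 108.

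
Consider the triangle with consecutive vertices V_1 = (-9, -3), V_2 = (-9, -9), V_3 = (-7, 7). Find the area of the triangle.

6

Apply Gauss's area formula: 2A = Σ (x_i·y_{i+1} − x_{i+1}·y_i), indices taken mod 3.
Σ = (54) + (-126) + (84) = 12
Area = |Σ|/2 = 6.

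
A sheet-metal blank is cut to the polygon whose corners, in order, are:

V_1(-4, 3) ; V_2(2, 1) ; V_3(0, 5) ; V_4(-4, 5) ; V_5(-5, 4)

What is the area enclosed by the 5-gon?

15

Apply the shoelace (surveyor's) formula: 2A = Σ (x_i·y_{i+1} − x_{i+1}·y_i), indices taken mod 5.
Cross-terms: -10, 10, 20, 9, 1  ⇒  Σ = 30
Area = |Σ|/2 = 15.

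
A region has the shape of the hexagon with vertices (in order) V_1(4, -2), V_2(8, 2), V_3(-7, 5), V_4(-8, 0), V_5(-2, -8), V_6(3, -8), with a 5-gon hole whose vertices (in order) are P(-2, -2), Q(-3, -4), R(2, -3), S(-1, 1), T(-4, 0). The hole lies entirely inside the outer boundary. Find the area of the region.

109

Outer boundary:
Apply Gauss's area formula: 2A = Σ (x_i·y_{i+1} − x_{i+1}·y_i), indices taken mod 6.
Cross-terms: 24, 54, 40, 64, 40, 26  ⇒  Σ = 248
Area = |Σ|/2 = 124.
Hole:
Apply the shoelace formula: 2A = Σ (x_i·y_{i+1} − x_{i+1}·y_i), indices taken mod 5.
Cross-terms: 2, 17, -1, 4, 8  ⇒  Σ = 30
Area = |Σ|/2 = 15.
Net area = 124 − 15 = 109.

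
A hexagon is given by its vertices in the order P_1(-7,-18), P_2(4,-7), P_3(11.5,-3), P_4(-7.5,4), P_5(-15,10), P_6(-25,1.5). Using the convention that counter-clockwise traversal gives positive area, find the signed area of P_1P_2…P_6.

443

Σ = (121) + (68.5) + (23.5) + (-15) + (227.5) + (460.5) = 886
Signed area = Σ/2 = 443 (positive ⇒ counter-clockwise traversal).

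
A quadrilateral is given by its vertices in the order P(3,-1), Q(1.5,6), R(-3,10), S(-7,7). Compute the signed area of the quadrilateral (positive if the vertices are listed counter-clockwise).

43.75

Apply the shoelace formula: 2A = Σ (x_i·y_{i+1} − x_{i+1}·y_i), indices taken mod 4.
Cross-terms: 19.5, 33, 49, -14  ⇒  Σ = 87.5
Signed area = Σ/2 = 43.75 (positive ⇒ counter-clockwise traversal).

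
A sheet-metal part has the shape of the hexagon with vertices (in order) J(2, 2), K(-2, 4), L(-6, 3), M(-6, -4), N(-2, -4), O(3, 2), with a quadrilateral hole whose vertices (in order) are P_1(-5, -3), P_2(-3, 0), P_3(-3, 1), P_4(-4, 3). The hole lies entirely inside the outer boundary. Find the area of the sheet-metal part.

44

Outer boundary:
Cross-terms: 12, 18, 42, 16, 8, 2  ⇒  Σ = 98
Area = |Σ|/2 = 49.
Hole:
Σ = (-9) + (-3) + (-5) + (27) = 10
Area = |Σ|/2 = 5.
Net area = 49 − 5 = 44.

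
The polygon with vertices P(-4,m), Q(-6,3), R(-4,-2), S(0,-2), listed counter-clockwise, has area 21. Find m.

Write out the shoelace sum; only the two edges meeting at P involve m:
2·Area = [(0·m − (-4)·(-2)) + ((-4)·3 − (-6)·m)] + 32
       = 6·m + 12 = 42
⇒ m = 5.

5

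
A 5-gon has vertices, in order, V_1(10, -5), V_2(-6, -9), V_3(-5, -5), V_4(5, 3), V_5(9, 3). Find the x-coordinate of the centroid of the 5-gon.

3

Apply the shoelace formula. First the cross-terms c_i = x_i·y_{i+1} − x_{i+1}·y_i:
  -120, -15, 10, -12, -75  ⇒  2A = -212, A = -106.
Then Σ (x_i + x_{i+1})·c_i = -1908, so x̄ = -1908 / (6·(-106)) = 3.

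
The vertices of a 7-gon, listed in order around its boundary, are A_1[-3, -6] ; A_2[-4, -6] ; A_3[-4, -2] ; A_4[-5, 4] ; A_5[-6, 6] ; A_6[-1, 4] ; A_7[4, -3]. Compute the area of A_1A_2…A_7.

59

Apply the surveyor's formula: 2A = Σ (x_i·y_{i+1} − x_{i+1}·y_i), indices taken mod 7.
Σ = (-6) + (-16) + (-26) + (-6) + (-18) + (-13) + (-33) = -118
Area = |Σ|/2 = 59.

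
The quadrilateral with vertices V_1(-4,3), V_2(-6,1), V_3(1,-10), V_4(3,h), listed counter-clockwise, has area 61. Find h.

Write out the shoelace sum; only the two edges meeting at V_4 involve h:
2·Area = [(1·h − 3·(-10)) + (3·3 − (-4)·h)] + 73
       = 5·h + 112 = 122
⇒ h = 2.

2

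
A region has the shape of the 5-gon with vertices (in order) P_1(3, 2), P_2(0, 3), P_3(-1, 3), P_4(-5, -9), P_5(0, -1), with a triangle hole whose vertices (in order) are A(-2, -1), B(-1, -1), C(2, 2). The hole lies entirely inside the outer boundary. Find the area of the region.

Outer boundary:
Apply the surveyor's formula: 2A = Σ (x_i·y_{i+1} − x_{i+1}·y_i), indices taken mod 5.
Σ = (9) + (3) + (24) + (5) + (3) = 44
Area = |Σ|/2 = 22.
Hole:
Apply the shoelace (surveyor's) formula: 2A = Σ (x_i·y_{i+1} − x_{i+1}·y_i), indices taken mod 3.
Σ = (1) + (0) + (2) = 3
Area = |Σ|/2 = 1.5.
Net area = 22 − 1.5 = 20.5.

20.5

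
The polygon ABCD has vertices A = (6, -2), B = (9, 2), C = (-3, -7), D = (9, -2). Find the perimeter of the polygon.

36

|AB| = √((3)² + (4)²) = √25 = 5
|BC| = √((-12)² + (-9)²) = √225 = 15
|CD| = √((12)² + (5)²) = √169 = 13
|DA| = √((-3)² + (0)²) = √9 = 3
Perimeter = 5 + 15 + 13 + 3 = 36.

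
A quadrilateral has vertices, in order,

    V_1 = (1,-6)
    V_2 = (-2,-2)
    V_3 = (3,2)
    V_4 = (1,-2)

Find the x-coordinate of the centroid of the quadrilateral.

Apply the surveyor's formula. First the cross-terms c_i = x_i·y_{i+1} − x_{i+1}·y_i:
  -14, 2, -8, -4  ⇒  2A = -24, A = -12.
Then Σ (x_i + x_{i+1})·c_i = -24, so x̄ = -24 / (6·(-12)) = 1/3.

1/3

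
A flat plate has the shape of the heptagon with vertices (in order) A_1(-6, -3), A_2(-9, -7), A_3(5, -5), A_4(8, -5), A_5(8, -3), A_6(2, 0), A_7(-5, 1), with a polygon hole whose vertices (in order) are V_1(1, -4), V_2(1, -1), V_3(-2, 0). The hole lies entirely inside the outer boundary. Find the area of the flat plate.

Outer boundary:
Apply the shoelace (surveyor's) formula: 2A = Σ (x_i·y_{i+1} − x_{i+1}·y_i), indices taken mod 7.
Σ = (15) + (80) + (15) + (16) + (6) + (2) + (21) = 155
Area = |Σ|/2 = 77.5.
Hole:
Σ = (3) + (-2) + (8) = 9
Area = |Σ|/2 = 4.5.
Net area = 77.5 − 4.5 = 73.

73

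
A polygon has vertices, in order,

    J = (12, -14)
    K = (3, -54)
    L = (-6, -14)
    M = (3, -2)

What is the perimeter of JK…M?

|JK| = √((-9)² + (-40)²) = √1681 = 41
|KL| = √((-9)² + (40)²) = √1681 = 41
|LM| = √((9)² + (12)²) = √225 = 15
|MJ| = √((9)² + (-12)²) = √225 = 15
Perimeter = 41 + 41 + 15 + 15 = 112.

112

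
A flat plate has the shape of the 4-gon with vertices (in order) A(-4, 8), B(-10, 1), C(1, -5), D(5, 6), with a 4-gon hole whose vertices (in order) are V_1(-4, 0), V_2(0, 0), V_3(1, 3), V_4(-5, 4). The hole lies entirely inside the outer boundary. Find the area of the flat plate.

92.5

Outer boundary:
A→B: (-4)(1) − (-10)(8) = 76
B→C: (-10)(-5) − (1)(1) = 49
C→D: (1)(6) − (5)(-5) = 31
D→A: (5)(8) − (-4)(6) = 64
Σ = 220
Area = |Σ|/2 = 110.
Hole:
Σ = (0) + (0) + (19) + (16) = 35
Area = |Σ|/2 = 17.5.
Net area = 110 − 17.5 = 92.5.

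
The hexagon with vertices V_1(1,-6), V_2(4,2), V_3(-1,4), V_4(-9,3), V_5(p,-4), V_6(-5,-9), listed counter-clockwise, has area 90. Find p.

-4

The doubled signed area Σ (x_i y_{i+1} − x_{i+1} y_i) is linear in p.
With p=0 it equals 132; the coefficient of p is -12 (from the two edges through V_5).
So -12·p + 132 = 2·90 = 180 ⇒ p = -4.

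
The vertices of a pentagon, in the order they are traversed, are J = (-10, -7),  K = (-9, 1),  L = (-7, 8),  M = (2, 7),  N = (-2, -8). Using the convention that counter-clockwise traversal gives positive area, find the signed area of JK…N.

Σ = (-73) + (-65) + (-65) + (-2) + (-66) = -271
Signed area = Σ/2 = -135.5 (negative ⇒ clockwise traversal).

-135.5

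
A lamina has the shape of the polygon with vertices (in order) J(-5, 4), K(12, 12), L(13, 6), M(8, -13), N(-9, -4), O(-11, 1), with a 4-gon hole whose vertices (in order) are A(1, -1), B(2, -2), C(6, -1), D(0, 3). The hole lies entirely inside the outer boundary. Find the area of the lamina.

312.5

Outer boundary:
Apply the shoelace formula: 2A = Σ (x_i·y_{i+1} − x_{i+1}·y_i), indices taken mod 6.
J→K: (-5)(12) − (12)(4) = -108
K→L: (12)(6) − (13)(12) = -84
L→M: (13)(-13) − (8)(6) = -217
M→N: (8)(-4) − (-9)(-13) = -149
N→O: (-9)(1) − (-11)(-4) = -53
O→J: (-11)(4) − (-5)(1) = -39
Σ = -650
Area = |Σ|/2 = 325.
Hole:
A→B: (1)(-2) − (2)(-1) = 0
B→C: (2)(-1) − (6)(-2) = 10
C→D: (6)(3) − (0)(-1) = 18
D→A: (0)(-1) − (1)(3) = -3
Σ = 25
Area = |Σ|/2 = 12.5.
Net area = 325 − 12.5 = 312.5.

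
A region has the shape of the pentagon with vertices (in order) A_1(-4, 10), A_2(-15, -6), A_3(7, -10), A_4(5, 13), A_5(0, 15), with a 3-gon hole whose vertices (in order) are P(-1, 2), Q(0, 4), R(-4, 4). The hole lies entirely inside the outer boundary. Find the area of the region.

317

Outer boundary:
Apply the shoelace formula: 2A = Σ (x_i·y_{i+1} − x_{i+1}·y_i), indices taken mod 5.
Cross-terms: 174, 192, 141, 75, 60  ⇒  Σ = 642
Area = |Σ|/2 = 321.
Hole:
Apply Gauss's area formula: 2A = Σ (x_i·y_{i+1} − x_{i+1}·y_i), indices taken mod 3.
Cross-terms: -4, 16, -4  ⇒  Σ = 8
Area = |Σ|/2 = 4.
Net area = 321 − 4 = 317.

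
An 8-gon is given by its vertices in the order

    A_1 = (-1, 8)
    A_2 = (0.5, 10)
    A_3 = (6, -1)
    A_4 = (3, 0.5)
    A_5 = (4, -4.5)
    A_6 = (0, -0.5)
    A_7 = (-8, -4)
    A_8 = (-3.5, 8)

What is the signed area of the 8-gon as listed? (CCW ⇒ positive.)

A_1→A_2: (-1)(10) − (0.5)(8) = -14
A_2→A_3: (0.5)(-1) − (6)(10) = -60.5
A_3→A_4: (6)(0.5) − (3)(-1) = 6
A_4→A_5: (3)(-4.5) − (4)(0.5) = -15.5
A_5→A_6: (4)(-0.5) − (0)(-4.5) = -2
A_6→A_7: (0)(-4) − (-8)(-0.5) = -4
A_7→A_8: (-8)(8) − (-3.5)(-4) = -78
A_8→A_1: (-3.5)(8) − (-1)(8) = -20
Σ = -188
Signed area = Σ/2 = -94 (negative ⇒ clockwise traversal).

-94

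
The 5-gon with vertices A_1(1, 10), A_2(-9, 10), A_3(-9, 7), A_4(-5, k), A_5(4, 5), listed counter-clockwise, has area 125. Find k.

Write out the shoelace sum; only the two edges meeting at A_4 involve k:
2·Area = [((-9)·k − (-5)·7) + ((-5)·5 − 4·k)] + 162
       = -13·k + 172 = 250
⇒ k = -6.

-6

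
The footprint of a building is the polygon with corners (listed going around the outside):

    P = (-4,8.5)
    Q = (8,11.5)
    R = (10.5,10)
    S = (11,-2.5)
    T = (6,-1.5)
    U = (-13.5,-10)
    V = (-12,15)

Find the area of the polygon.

Apply Gauss's area formula: 2A = Σ (x_i·y_{i+1} − x_{i+1}·y_i), indices taken mod 7.
Σ = (-114) + (-40.75) + (-136.25) + (-1.5) + (-80.25) + (-322.5) + (-42) = -737.25
Area = |Σ|/2 = 368.625.

368.625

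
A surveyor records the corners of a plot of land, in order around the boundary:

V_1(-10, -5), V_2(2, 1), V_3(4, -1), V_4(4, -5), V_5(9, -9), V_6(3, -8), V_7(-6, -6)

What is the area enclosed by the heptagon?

Σ = (0) + (-6) + (-16) + (9) + (-45) + (-66) + (-30) = -154
Area = |Σ|/2 = 77.

77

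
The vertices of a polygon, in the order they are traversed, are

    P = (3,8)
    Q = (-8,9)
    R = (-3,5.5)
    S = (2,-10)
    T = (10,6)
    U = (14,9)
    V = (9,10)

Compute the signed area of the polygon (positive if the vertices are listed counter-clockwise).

156

P→Q: (3)(9) − (-8)(8) = 91
Q→R: (-8)(5.5) − (-3)(9) = -17
R→S: (-3)(-10) − (2)(5.5) = 19
S→T: (2)(6) − (10)(-10) = 112
T→U: (10)(9) − (14)(6) = 6
U→V: (14)(10) − (9)(9) = 59
V→P: (9)(8) − (3)(10) = 42
Σ = 312
Signed area = Σ/2 = 156 (positive ⇒ counter-clockwise traversal).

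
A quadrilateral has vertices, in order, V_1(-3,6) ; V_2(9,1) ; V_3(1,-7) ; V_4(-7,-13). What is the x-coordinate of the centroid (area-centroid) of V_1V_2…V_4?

-25/99

Apply the shoelace formula. First the cross-terms c_i = x_i·y_{i+1} − x_{i+1}·y_i:
  -57, -64, -62, -81  ⇒  2A = -264, A = -132.
Then Σ (x_i + x_{i+1})·c_i = 200, so x̄ = 200 / (6·(-132)) = -25/99.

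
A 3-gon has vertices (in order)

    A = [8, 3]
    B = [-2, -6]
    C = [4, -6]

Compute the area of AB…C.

27

Apply the surveyor's formula: 2A = Σ (x_i·y_{i+1} − x_{i+1}·y_i), indices taken mod 3.
Cross-terms: -42, 36, 60  ⇒  Σ = 54
Area = |Σ|/2 = 27.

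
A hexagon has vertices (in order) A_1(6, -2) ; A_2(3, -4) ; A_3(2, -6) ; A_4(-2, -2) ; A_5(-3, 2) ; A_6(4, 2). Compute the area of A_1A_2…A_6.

Apply the shoelace (surveyor's) formula: 2A = Σ (x_i·y_{i+1} − x_{i+1}·y_i), indices taken mod 6.
A_1→A_2: (6)(-4) − (3)(-2) = -18
A_2→A_3: (3)(-6) − (2)(-4) = -10
A_3→A_4: (2)(-2) − (-2)(-6) = -16
A_4→A_5: (-2)(2) − (-3)(-2) = -10
A_5→A_6: (-3)(2) − (4)(2) = -14
A_6→A_1: (4)(-2) − (6)(2) = -20
Σ = -88
Area = |Σ|/2 = 44.

44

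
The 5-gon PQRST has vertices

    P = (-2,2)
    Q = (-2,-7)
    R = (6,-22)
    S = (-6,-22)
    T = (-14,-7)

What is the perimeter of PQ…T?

70

|PQ| = √((0)² + (-9)²) = √81 = 9
|QR| = √((8)² + (-15)²) = √289 = 17
|RS| = √((-12)² + (0)²) = √144 = 12
|ST| = √((-8)² + (15)²) = √289 = 17
|TP| = √((12)² + (9)²) = √225 = 15
Perimeter = 9 + 17 + 12 + 17 + 15 = 70.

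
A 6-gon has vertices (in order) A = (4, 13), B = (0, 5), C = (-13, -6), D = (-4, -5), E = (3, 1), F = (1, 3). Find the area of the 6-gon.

Apply the surveyor's formula: 2A = Σ (x_i·y_{i+1} − x_{i+1}·y_i), indices taken mod 6.
Σ = (20) + (65) + (41) + (11) + (8) + (1) = 146
Area = |Σ|/2 = 73.

73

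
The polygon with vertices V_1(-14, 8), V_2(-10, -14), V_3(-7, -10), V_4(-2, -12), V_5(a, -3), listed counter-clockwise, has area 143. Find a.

Write out the shoelace sum; only the two edges meeting at V_5 involve a:
2·Area = [((-2)·(-3) − a·(-12)) + (a·8 − (-14)·(-3))] + 342
       = 20·a + 306 = 286
⇒ a = -1.

-1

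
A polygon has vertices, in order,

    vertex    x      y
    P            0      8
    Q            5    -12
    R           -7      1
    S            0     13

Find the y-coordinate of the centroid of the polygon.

Apply the surveyor's formula. First the cross-terms c_i = x_i·y_{i+1} − x_{i+1}·y_i:
  -40, -79, -91, 0  ⇒  2A = -210, A = -105.
Then Σ (y_i + y_{i+1})·c_i = -245, so ȳ = -245 / (6·(-105)) = 7/18.

7/18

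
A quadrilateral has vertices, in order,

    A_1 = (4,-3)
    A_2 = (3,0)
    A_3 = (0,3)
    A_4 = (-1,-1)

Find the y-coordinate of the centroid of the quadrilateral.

Apply the shoelace (surveyor's) formula. First the cross-terms c_i = x_i·y_{i+1} − x_{i+1}·y_i:
  9, 9, 3, 7  ⇒  2A = 28, A = 14.
Then Σ (y_i + y_{i+1})·c_i = -22, so ȳ = -22 / (6·14) = -11/42.

-11/42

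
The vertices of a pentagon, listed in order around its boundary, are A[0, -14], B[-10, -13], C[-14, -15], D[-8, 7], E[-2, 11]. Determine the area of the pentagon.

218

Apply the shoelace (surveyor's) formula: 2A = Σ (x_i·y_{i+1} − x_{i+1}·y_i), indices taken mod 5.
A→B: (0)(-13) − (-10)(-14) = -140
B→C: (-10)(-15) − (-14)(-13) = -32
C→D: (-14)(7) − (-8)(-15) = -218
D→E: (-8)(11) − (-2)(7) = -74
E→A: (-2)(-14) − (0)(11) = 28
Σ = -436
Area = |Σ|/2 = 218.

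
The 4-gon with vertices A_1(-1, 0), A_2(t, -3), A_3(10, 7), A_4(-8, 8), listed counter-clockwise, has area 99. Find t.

The doubled signed area Σ (x_i y_{i+1} − x_{i+1} y_i) is linear in t.
With t=0 it equals 177; the coefficient of t is 7 (from the two edges through A_2).
So 7·t + 177 = 2·99 = 198 ⇒ t = 3.

3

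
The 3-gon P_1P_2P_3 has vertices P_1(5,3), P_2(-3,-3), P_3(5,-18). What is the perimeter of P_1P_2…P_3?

48

|P_1P_2| = √((-8)² + (-6)²) = √100 = 10
|P_2P_3| = √((8)² + (-15)²) = √289 = 17
|P_3P_1| = √((0)² + (21)²) = √441 = 21
Perimeter = 10 + 17 + 21 = 48.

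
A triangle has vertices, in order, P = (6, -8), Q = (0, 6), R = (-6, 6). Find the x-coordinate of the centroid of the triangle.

0

Apply the shoelace formula. First the cross-terms c_i = x_i·y_{i+1} − x_{i+1}·y_i:
  36, 36, 12  ⇒  2A = 84, A = 42.
Then Σ (x_i + x_{i+1})·c_i = 0, so x̄ = 0 / (6·42) = 0.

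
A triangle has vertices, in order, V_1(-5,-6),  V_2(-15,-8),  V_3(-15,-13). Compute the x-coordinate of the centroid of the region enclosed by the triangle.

-35/3

Apply the surveyor's formula. First the cross-terms c_i = x_i·y_{i+1} − x_{i+1}·y_i:
  -50, 75, 25  ⇒  2A = 50, A = 25.
Then Σ (x_i + x_{i+1})·c_i = -1750, so x̄ = -1750 / (6·25) = -35/3.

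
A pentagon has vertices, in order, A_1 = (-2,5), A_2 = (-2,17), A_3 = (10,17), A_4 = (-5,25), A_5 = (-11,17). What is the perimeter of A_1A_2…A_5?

|A_1A_2| = √((0)² + (12)²) = √144 = 12
|A_2A_3| = √((12)² + (0)²) = √144 = 12
|A_3A_4| = √((-15)² + (8)²) = √289 = 17
|A_4A_5| = √((-6)² + (-8)²) = √100 = 10
|A_5A_1| = √((9)² + (-12)²) = √225 = 15
Perimeter = 12 + 12 + 17 + 10 + 15 = 66.

66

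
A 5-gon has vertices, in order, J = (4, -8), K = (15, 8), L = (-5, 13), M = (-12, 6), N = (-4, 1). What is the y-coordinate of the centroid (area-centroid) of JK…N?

Apply Gauss's area formula. First the cross-terms c_i = x_i·y_{i+1} − x_{i+1}·y_i:
  152, 235, 126, 12, 28  ⇒  2A = 553, A = 276.5.
Then Σ (y_i + y_{i+1})·c_i = 7217, so ȳ = 7217 / (6·276.5) = 1031/237.

1031/237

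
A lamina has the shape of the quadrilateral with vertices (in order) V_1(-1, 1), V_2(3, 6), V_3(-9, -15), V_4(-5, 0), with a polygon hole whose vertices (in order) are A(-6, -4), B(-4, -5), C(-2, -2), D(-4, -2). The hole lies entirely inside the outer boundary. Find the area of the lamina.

34

Outer boundary:
Apply the surveyor's formula: 2A = Σ (x_i·y_{i+1} − x_{i+1}·y_i), indices taken mod 4.
Cross-terms: -9, 9, -75, -5  ⇒  Σ = -80
Area = |Σ|/2 = 40.
Hole:
Σ = (14) + (-2) + (-4) + (4) = 12
Area = |Σ|/2 = 6.
Net area = 40 − 6 = 34.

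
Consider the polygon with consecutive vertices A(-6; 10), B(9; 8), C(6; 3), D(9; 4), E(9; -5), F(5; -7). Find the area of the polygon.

136.5

Σ = (-138) + (-21) + (-3) + (-81) + (-38) + (8) = -273
Area = |Σ|/2 = 136.5.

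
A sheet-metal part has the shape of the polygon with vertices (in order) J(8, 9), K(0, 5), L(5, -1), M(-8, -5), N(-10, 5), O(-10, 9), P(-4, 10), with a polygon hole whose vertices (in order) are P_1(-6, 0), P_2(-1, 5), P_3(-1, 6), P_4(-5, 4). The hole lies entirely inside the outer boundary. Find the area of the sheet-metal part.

Outer boundary:
Σ = (40) + (-25) + (-33) + (-90) + (-40) + (-64) + (-116) = -328
Area = |Σ|/2 = 164.
Hole:
Apply the shoelace formula: 2A = Σ (x_i·y_{i+1} − x_{i+1}·y_i), indices taken mod 4.
P_1→P_2: (-6)(5) − (-1)(0) = -30
P_2→P_3: (-1)(6) − (-1)(5) = -1
P_3→P_4: (-1)(4) − (-5)(6) = 26
P_4→P_1: (-5)(0) − (-6)(4) = 24
Σ = 19
Area = |Σ|/2 = 9.5.
Net area = 164 − 9.5 = 154.5.

154.5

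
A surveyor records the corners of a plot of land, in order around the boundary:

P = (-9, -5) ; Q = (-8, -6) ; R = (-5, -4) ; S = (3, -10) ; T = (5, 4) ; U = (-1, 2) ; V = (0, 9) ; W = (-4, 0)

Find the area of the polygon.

Cross-terms: 14, 2, 62, 62, 14, -9, 36, 20  ⇒  Σ = 201
Area = |Σ|/2 = 100.5.

100.5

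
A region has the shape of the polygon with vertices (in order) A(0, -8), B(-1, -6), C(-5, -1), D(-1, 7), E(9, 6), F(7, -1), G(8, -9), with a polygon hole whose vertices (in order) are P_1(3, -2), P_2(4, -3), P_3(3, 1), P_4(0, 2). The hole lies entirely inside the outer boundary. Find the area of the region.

Outer boundary:
Apply the shoelace (surveyor's) formula: 2A = Σ (x_i·y_{i+1} − x_{i+1}·y_i), indices taken mod 7.
Cross-terms: -8, -29, -36, -69, -51, -55, -64  ⇒  Σ = -312
Area = |Σ|/2 = 156.
Hole:
Apply the shoelace formula: 2A = Σ (x_i·y_{i+1} − x_{i+1}·y_i), indices taken mod 4.
Cross-terms: -1, 13, 6, -6  ⇒  Σ = 12
Area = |Σ|/2 = 6.
Net area = 156 − 6 = 150.

150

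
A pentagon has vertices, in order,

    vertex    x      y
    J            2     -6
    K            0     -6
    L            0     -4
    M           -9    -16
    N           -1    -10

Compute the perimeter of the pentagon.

34

|JK| = √((-2)² + (0)²) = √4 = 2
|KL| = √((0)² + (2)²) = √4 = 2
|LM| = √((-9)² + (-12)²) = √225 = 15
|MN| = √((8)² + (6)²) = √100 = 10
|NJ| = √((3)² + (4)²) = √25 = 5
Perimeter = 2 + 2 + 15 + 10 + 5 = 34.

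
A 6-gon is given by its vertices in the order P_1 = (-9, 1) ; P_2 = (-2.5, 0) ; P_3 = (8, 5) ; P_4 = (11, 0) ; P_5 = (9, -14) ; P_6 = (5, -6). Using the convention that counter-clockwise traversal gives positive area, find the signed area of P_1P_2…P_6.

-126

Apply the shoelace formula: 2A = Σ (x_i·y_{i+1} − x_{i+1}·y_i), indices taken mod 6.
P_1→P_2: (-9)(0) − (-2.5)(1) = 2.5
P_2→P_3: (-2.5)(5) − (8)(0) = -12.5
P_3→P_4: (8)(0) − (11)(5) = -55
P_4→P_5: (11)(-14) − (9)(0) = -154
P_5→P_6: (9)(-6) − (5)(-14) = 16
P_6→P_1: (5)(1) − (-9)(-6) = -49
Σ = -252
Signed area = Σ/2 = -126 (negative ⇒ clockwise traversal).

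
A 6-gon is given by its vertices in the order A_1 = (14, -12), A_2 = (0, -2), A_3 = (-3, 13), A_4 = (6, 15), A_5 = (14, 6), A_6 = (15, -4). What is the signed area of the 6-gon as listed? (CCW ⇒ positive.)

-300.5

Apply the shoelace formula: 2A = Σ (x_i·y_{i+1} − x_{i+1}·y_i), indices taken mod 6.
Cross-terms: -28, -6, -123, -174, -146, -124  ⇒  Σ = -601
Signed area = Σ/2 = -300.5 (negative ⇒ clockwise traversal).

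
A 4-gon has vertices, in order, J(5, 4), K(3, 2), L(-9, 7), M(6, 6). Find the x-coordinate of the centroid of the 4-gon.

28/195

Apply Gauss's area formula. First the cross-terms c_i = x_i·y_{i+1} − x_{i+1}·y_i:
  -2, 39, -96, -6  ⇒  2A = -65, A = -32.5.
Then Σ (x_i + x_{i+1})·c_i = -28, so x̄ = -28 / (6·(-32.5)) = 28/195.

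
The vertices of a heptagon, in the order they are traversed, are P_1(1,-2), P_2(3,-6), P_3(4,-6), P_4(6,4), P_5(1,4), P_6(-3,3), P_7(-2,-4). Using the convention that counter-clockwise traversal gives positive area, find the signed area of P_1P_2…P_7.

59.5

Apply the shoelace formula: 2A = Σ (x_i·y_{i+1} − x_{i+1}·y_i), indices taken mod 7.
Cross-terms: 0, 6, 52, 20, 15, 18, 8  ⇒  Σ = 119
Signed area = Σ/2 = 59.5 (positive ⇒ counter-clockwise traversal).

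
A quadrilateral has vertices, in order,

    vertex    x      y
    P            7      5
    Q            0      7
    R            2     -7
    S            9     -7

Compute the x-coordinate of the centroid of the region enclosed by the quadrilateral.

Apply Gauss's area formula. First the cross-terms c_i = x_i·y_{i+1} − x_{i+1}·y_i:
  49, -14, 49, 94  ⇒  2A = 178, A = 89.
Then Σ (x_i + x_{i+1})·c_i = 2358, so x̄ = 2358 / (6·89) = 393/89.

393/89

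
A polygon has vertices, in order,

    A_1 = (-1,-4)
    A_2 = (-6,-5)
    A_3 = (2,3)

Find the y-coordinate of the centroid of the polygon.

-2

Apply the shoelace formula. First the cross-terms c_i = x_i·y_{i+1} − x_{i+1}·y_i:
  -19, -8, -5  ⇒  2A = -32, A = -16.
Then Σ (y_i + y_{i+1})·c_i = 192, so ȳ = 192 / (6·(-16)) = -2.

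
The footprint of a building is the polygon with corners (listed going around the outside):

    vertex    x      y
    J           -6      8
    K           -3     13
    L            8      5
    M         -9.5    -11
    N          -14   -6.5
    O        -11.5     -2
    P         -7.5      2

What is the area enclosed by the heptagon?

Apply Gauss's area formula: 2A = Σ (x_i·y_{i+1} − x_{i+1}·y_i), indices taken mod 7.
Σ = (-54) + (-119) + (-40.5) + (-92.25) + (-46.75) + (-38) + (-48) = -438.5
Area = |Σ|/2 = 219.25.

219.25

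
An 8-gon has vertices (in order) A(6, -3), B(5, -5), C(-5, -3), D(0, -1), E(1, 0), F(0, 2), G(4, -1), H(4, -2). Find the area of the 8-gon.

Apply Gauss's area formula: 2A = Σ (x_i·y_{i+1} − x_{i+1}·y_i), indices taken mod 8.
Σ = (-15) + (-40) + (5) + (1) + (2) + (-8) + (-4) + (0) = -59
Area = |Σ|/2 = 29.5.

29.5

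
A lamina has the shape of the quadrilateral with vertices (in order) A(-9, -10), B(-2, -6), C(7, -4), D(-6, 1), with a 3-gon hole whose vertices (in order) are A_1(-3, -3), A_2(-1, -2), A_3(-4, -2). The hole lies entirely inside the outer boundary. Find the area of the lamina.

66.5

Outer boundary:
Apply the surveyor's formula: 2A = Σ (x_i·y_{i+1} − x_{i+1}·y_i), indices taken mod 4.
Σ = (34) + (50) + (-17) + (69) = 136
Area = |Σ|/2 = 68.
Hole:
Cross-terms: 3, -6, 6  ⇒  Σ = 3
Area = |Σ|/2 = 1.5.
Net area = 68 − 1.5 = 66.5.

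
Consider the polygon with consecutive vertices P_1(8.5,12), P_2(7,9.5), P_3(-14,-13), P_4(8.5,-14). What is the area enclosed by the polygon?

Apply Gauss's area formula: 2A = Σ (x_i·y_{i+1} − x_{i+1}·y_i), indices taken mod 4.
Σ = (-3.25) + (42) + (306.5) + (221) = 566.25
Area = |Σ|/2 = 283.125.

283.125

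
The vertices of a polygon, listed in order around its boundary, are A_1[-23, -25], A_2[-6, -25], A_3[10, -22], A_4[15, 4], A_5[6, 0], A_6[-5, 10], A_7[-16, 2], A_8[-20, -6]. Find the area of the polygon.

930.5

Σ = (425) + (382) + (370) + (-24) + (60) + (150) + (136) + (362) = 1861
Area = |Σ|/2 = 930.5.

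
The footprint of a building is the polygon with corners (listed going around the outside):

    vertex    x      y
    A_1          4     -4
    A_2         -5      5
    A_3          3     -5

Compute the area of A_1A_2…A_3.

9

Apply the shoelace formula: 2A = Σ (x_i·y_{i+1} − x_{i+1}·y_i), indices taken mod 3.
Σ = (0) + (10) + (8) = 18
Area = |Σ|/2 = 9.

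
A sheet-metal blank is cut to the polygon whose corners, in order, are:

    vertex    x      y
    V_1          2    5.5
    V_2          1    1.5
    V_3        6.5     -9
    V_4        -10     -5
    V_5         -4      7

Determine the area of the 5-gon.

134.875

Apply the shoelace (surveyor's) formula: 2A = Σ (x_i·y_{i+1} − x_{i+1}·y_i), indices taken mod 5.
Σ = (-2.5) + (-18.75) + (-122.5) + (-90) + (-36) = -269.75
Area = |Σ|/2 = 134.875.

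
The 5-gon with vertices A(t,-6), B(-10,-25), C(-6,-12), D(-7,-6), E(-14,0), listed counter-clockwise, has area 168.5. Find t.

The doubled signed area Σ (x_i y_{i+1} − x_{i+1} y_i) is linear in t.
With t=0 it equals -138; the coefficient of t is -25 (from the two edges through A).
So -25·t + -138 = 2·168.5 = 337 ⇒ t = -19.

-19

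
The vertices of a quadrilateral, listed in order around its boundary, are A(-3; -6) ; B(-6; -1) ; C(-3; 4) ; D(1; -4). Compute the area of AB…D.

35

A→B: (-3)(-1) − (-6)(-6) = -33
B→C: (-6)(4) − (-3)(-1) = -27
C→D: (-3)(-4) − (1)(4) = 8
D→A: (1)(-6) − (-3)(-4) = -18
Σ = -70
Area = |Σ|/2 = 35.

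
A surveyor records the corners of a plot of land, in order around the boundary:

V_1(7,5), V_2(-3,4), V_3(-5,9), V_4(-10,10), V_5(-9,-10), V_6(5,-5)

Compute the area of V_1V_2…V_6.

Apply the shoelace (surveyor's) formula: 2A = Σ (x_i·y_{i+1} − x_{i+1}·y_i), indices taken mod 6.
Σ = (43) + (-7) + (40) + (190) + (95) + (60) = 421
Area = |Σ|/2 = 210.5.

210.5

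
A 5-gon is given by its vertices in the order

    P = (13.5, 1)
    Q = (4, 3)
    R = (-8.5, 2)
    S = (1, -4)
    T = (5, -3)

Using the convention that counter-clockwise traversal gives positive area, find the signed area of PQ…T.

82.25

Apply the surveyor's formula: 2A = Σ (x_i·y_{i+1} − x_{i+1}·y_i), indices taken mod 5.
Σ = (36.5) + (33.5) + (32) + (17) + (45.5) = 164.5
Signed area = Σ/2 = 82.25 (positive ⇒ counter-clockwise traversal).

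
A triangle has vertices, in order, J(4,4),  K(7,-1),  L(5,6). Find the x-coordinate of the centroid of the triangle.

16/3

Apply the surveyor's formula. First the cross-terms c_i = x_i·y_{i+1} − x_{i+1}·y_i:
  -32, 47, -4  ⇒  2A = 11, A = 5.5.
Then Σ (x_i + x_{i+1})·c_i = 176, so x̄ = 176 / (6·5.5) = 16/3.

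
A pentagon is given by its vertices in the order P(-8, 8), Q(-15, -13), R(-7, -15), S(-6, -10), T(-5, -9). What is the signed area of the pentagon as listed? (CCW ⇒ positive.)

115

Cross-terms: 224, 134, -20, 4, -112  ⇒  Σ = 230
Signed area = Σ/2 = 115 (positive ⇒ counter-clockwise traversal).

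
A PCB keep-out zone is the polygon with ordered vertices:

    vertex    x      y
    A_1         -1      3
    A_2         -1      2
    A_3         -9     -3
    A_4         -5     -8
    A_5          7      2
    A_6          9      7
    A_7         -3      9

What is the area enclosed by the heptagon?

129

Apply the surveyor's formula: 2A = Σ (x_i·y_{i+1} − x_{i+1}·y_i), indices taken mod 7.
Σ = (1) + (21) + (57) + (46) + (31) + (102) + (0) = 258
Area = |Σ|/2 = 129.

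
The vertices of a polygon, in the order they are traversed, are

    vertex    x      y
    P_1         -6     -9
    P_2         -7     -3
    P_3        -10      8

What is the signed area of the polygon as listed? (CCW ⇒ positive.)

3.5

Apply the shoelace (surveyor's) formula: 2A = Σ (x_i·y_{i+1} − x_{i+1}·y_i), indices taken mod 3.
Σ = (-45) + (-86) + (138) = 7
Signed area = Σ/2 = 3.5 (positive ⇒ counter-clockwise traversal).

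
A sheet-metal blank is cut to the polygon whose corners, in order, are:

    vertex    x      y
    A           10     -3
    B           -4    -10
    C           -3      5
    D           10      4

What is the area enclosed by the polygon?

147

Apply the shoelace formula: 2A = Σ (x_i·y_{i+1} − x_{i+1}·y_i), indices taken mod 4.
Cross-terms: -112, -50, -62, -70  ⇒  Σ = -294
Area = |Σ|/2 = 147.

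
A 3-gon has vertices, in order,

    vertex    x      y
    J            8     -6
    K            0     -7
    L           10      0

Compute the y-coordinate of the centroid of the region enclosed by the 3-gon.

-13/3

Apply the surveyor's formula. First the cross-terms c_i = x_i·y_{i+1} − x_{i+1}·y_i:
  -56, 70, -60  ⇒  2A = -46, A = -23.
Then Σ (y_i + y_{i+1})·c_i = 598, so ȳ = 598 / (6·(-23)) = -13/3.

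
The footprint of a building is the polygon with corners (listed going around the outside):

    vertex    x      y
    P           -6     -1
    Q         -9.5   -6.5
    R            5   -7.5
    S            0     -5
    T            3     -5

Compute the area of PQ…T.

45.125

Cross-terms: 29.5, 103.75, -25, 15, -33  ⇒  Σ = 90.25
Area = |Σ|/2 = 45.125.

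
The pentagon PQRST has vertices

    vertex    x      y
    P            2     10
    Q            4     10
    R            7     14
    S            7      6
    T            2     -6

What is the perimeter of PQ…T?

44

|PQ| = √((2)² + (0)²) = √4 = 2
|QR| = √((3)² + (4)²) = √25 = 5
|RS| = √((0)² + (-8)²) = √64 = 8
|ST| = √((-5)² + (-12)²) = √169 = 13
|TP| = √((0)² + (16)²) = √256 = 16
Perimeter = 2 + 5 + 8 + 13 + 16 = 44.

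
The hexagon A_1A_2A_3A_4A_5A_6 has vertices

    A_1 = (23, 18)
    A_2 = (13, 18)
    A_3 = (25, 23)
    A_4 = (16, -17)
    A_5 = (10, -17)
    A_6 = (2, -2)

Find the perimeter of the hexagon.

116

|A_1A_2| = √((-10)² + (0)²) = √100 = 10
|A_2A_3| = √((12)² + (5)²) = √169 = 13
|A_3A_4| = √((-9)² + (-40)²) = √1681 = 41
|A_4A_5| = √((-6)² + (0)²) = √36 = 6
|A_5A_6| = √((-8)² + (15)²) = √289 = 17
|A_6A_1| = √((21)² + (20)²) = √841 = 29
Perimeter = 10 + 13 + 41 + 6 + 17 + 29 = 116.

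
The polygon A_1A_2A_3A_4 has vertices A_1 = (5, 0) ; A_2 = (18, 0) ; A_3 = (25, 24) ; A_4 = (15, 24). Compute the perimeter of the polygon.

74

|A_1A_2| = √((13)² + (0)²) = √169 = 13
|A_2A_3| = √((7)² + (24)²) = √625 = 25
|A_3A_4| = √((-10)² + (0)²) = √100 = 10
|A_4A_1| = √((-10)² + (-24)²) = √676 = 26
Perimeter = 13 + 25 + 10 + 26 = 74.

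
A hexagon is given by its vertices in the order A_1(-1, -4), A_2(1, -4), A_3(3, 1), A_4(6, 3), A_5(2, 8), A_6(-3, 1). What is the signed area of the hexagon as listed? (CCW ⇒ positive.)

52.5

Apply the shoelace (surveyor's) formula: 2A = Σ (x_i·y_{i+1} − x_{i+1}·y_i), indices taken mod 6.
Cross-terms: 8, 13, 3, 42, 26, 13  ⇒  Σ = 105
Signed area = Σ/2 = 52.5 (positive ⇒ counter-clockwise traversal).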